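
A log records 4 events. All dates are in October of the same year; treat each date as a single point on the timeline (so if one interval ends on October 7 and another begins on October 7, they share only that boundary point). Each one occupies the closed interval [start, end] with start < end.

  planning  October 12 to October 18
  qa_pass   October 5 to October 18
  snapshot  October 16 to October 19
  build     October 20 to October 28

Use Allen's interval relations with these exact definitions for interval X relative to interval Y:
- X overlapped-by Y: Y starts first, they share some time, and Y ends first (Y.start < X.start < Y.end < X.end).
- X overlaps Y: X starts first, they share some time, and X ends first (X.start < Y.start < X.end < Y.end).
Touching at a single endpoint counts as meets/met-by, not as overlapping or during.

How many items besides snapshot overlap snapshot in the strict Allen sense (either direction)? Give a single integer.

Target snapshot = [October 16, October 19].
build [October 20, October 28] → after → no.
planning [October 12, October 18] → overlaps → counts.
qa_pass [October 5, October 18] → overlaps → counts.
Total: 2.

2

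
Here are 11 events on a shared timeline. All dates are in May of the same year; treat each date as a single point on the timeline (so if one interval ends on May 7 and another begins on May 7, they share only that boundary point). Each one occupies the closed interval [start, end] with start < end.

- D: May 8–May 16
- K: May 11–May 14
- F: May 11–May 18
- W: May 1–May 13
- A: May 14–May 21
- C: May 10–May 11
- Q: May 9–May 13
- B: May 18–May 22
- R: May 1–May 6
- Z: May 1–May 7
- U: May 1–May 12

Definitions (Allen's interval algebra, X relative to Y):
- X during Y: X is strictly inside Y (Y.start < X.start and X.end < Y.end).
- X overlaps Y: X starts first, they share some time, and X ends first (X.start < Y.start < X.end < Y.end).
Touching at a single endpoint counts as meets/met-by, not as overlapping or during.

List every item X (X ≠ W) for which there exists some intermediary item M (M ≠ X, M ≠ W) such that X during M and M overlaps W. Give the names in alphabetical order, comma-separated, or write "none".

none

Target W = [May 1, May 13].
Intermediaries M with M overlaps W: none.
Union: none.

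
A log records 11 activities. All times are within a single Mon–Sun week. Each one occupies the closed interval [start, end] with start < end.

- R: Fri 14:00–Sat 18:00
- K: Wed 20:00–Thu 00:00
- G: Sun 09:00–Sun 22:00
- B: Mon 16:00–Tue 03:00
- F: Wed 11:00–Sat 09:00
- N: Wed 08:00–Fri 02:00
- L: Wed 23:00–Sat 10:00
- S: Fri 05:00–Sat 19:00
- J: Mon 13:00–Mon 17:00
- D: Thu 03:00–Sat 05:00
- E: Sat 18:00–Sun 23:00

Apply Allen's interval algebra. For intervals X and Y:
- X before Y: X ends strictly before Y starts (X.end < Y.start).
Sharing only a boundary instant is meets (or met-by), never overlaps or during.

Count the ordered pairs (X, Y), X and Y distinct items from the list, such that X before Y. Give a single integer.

35

Checking all 110 ordered pairs for relation 'before'; matching pairs in alphabetical order:
(B, D): B before D ✓
(B, E): B before E ✓
(B, F): B before F ✓
(B, G): B before G ✓
(B, K): B before K ✓
(B, L): B before L ✓
(B, N): B before N ✓
(B, R): B before R ✓
(B, S): B before S ✓
(D, E): D before E ✓
(D, G): D before G ✓
(F, E): F before E ✓
(F, G): F before G ✓
(J, D): J before D ✓
(J, E): J before E ✓
(J, F): J before F ✓
(J, G): J before G ✓
(J, K): J before K ✓
(J, L): J before L ✓
(J, N): J before N ✓
(J, R): J before R ✓
(J, S): J before S ✓
(K, D): K before D ✓
(K, E): K before E ✓
... plus 11 further pairs not listed.
Count: 35.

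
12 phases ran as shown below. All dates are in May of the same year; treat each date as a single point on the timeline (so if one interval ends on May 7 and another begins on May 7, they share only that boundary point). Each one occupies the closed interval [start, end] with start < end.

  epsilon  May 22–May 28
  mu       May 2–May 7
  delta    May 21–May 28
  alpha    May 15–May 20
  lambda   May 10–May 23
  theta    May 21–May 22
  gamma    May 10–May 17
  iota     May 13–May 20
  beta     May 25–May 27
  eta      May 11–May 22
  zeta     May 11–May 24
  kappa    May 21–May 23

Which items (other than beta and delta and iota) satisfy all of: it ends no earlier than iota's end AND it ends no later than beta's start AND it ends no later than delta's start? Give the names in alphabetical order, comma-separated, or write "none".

alpha

Conditions: its end is no earlier than iota's end (X.end >= May 20) AND its end is no later than beta's start (X.end <= May 25) AND its end is no later than delta's start (X.end <= May 21).
alpha: end May 20 >= May 20? ✓; end May 20 <= May 25? ✓; end May 20 <= May 21? ✓ → yes.
epsilon: end May 28 >= May 20? ✓; end May 28 <= May 25? ✗; end May 28 <= May 21? ✗ → no.
eta: end May 22 >= May 20? ✓; end May 22 <= May 25? ✓; end May 22 <= May 21? ✗ → no.
gamma: end May 17 >= May 20? ✗; end May 17 <= May 25? ✓; end May 17 <= May 21? ✓ → no.
kappa: end May 23 >= May 20? ✓; end May 23 <= May 25? ✓; end May 23 <= May 21? ✗ → no.
lambda: end May 23 >= May 20? ✓; end May 23 <= May 25? ✓; end May 23 <= May 21? ✗ → no.
mu: end May 7 >= May 20? ✗; end May 7 <= May 25? ✓; end May 7 <= May 21? ✓ → no.
theta: end May 22 >= May 20? ✓; end May 22 <= May 25? ✓; end May 22 <= May 21? ✗ → no.
zeta: end May 24 >= May 20? ✓; end May 24 <= May 25? ✓; end May 24 <= May 21? ✗ → no.
Result: alpha.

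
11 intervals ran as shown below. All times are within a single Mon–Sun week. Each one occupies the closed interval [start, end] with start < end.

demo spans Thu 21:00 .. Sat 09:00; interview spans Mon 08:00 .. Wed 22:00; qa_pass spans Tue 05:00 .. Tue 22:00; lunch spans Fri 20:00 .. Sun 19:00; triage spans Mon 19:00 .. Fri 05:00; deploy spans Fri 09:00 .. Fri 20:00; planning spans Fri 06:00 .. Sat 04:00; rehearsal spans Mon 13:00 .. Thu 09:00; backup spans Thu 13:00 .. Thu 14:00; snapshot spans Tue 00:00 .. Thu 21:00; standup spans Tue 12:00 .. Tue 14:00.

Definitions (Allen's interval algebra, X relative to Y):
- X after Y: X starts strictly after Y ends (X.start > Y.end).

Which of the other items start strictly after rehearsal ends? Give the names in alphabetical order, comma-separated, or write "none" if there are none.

backup, demo, deploy, lunch, planning

Target rehearsal = [Mon 13:00, Thu 09:00].
backup [Thu 13:00, Thu 14:00] → after → yes.
demo [Thu 21:00, Sat 09:00] → after → yes.
deploy [Fri 09:00, Fri 20:00] → after → yes.
interview [Mon 08:00, Wed 22:00] → overlaps → no.
lunch [Fri 20:00, Sun 19:00] → after → yes.
planning [Fri 06:00, Sat 04:00] → after → yes.
qa_pass [Tue 05:00, Tue 22:00] → during → no.
snapshot [Tue 00:00, Thu 21:00] → overlapped-by → no.
standup [Tue 12:00, Tue 14:00] → during → no.
triage [Mon 19:00, Fri 05:00] → overlapped-by → no.
Result: backup, demo, deploy, lunch, planning.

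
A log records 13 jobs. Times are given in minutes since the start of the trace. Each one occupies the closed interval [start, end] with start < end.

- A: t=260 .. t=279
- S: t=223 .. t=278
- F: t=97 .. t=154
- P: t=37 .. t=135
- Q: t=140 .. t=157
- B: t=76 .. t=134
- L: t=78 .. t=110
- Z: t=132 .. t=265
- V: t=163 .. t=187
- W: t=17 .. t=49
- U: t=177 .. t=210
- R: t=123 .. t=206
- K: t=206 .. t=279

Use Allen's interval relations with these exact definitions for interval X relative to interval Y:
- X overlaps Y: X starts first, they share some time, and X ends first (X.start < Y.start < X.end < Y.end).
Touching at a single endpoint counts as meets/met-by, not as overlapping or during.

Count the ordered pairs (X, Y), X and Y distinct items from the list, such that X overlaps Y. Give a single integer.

19

Checking all 156 ordered pairs for relation 'overlaps'; matching pairs in alphabetical order:
(B, F): B overlaps F ✓
(B, R): B overlaps R ✓
(B, Z): B overlaps Z ✓
(F, Q): F overlaps Q ✓
(F, R): F overlaps R ✓
(F, Z): F overlaps Z ✓
(L, F): L overlaps F ✓
(P, F): P overlaps F ✓
(P, R): P overlaps R ✓
(P, Z): P overlaps Z ✓
(R, U): R overlaps U ✓
(R, Z): R overlaps Z ✓
(S, A): S overlaps A ✓
(U, K): U overlaps K ✓
(V, U): V overlaps U ✓
(W, P): W overlaps P ✓
(Z, A): Z overlaps A ✓
(Z, K): Z overlaps K ✓
(Z, S): Z overlaps S ✓
Count: 19.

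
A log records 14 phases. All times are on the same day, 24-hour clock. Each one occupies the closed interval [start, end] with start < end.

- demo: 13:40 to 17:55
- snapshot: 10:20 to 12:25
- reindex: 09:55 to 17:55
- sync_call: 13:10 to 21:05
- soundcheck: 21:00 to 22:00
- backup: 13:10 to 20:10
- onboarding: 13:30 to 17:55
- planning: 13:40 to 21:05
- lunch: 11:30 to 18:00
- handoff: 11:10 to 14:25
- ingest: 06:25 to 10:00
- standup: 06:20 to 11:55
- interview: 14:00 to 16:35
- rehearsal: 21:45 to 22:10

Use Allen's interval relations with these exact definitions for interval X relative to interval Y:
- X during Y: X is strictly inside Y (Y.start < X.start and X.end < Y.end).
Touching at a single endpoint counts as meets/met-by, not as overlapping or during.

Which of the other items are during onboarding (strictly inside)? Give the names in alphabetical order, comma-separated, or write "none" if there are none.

interview

Target onboarding = [13:30, 17:55].
backup [13:10, 20:10] → contains → no.
demo [13:40, 17:55] → finishes → no.
handoff [11:10, 14:25] → overlaps → no.
ingest [06:25, 10:00] → before → no.
interview [14:00, 16:35] → during → yes.
lunch [11:30, 18:00] → contains → no.
planning [13:40, 21:05] → overlapped-by → no.
rehearsal [21:45, 22:10] → after → no.
reindex [09:55, 17:55] → finished-by → no.
snapshot [10:20, 12:25] → before → no.
soundcheck [21:00, 22:00] → after → no.
standup [06:20, 11:55] → before → no.
sync_call [13:10, 21:05] → contains → no.
Result: interview.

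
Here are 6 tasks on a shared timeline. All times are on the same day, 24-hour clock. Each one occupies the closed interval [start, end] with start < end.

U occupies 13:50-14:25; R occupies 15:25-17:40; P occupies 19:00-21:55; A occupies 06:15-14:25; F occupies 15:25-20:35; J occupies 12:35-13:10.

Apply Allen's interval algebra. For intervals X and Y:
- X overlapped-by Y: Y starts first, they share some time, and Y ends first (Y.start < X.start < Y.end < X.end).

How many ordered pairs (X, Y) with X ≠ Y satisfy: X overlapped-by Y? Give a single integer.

Checking all 30 ordered pairs for relation 'overlapped-by'; matching pairs in alphabetical order:
(P, F): P overlapped-by F ✓
Count: 1.

1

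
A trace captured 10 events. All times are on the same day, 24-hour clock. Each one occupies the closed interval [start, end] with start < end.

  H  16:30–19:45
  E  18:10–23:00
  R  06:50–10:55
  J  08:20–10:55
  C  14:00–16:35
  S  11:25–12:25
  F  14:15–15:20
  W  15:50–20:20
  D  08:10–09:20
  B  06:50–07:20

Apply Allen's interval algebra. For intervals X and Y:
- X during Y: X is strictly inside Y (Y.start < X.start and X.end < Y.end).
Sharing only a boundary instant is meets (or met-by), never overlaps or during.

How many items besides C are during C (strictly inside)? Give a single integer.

Target C = [14:00, 16:35].
B [06:50, 07:20] → before → no.
D [08:10, 09:20] → before → no.
E [18:10, 23:00] → after → no.
F [14:15, 15:20] → during → counts.
H [16:30, 19:45] → overlapped-by → no.
J [08:20, 10:55] → before → no.
R [06:50, 10:55] → before → no.
S [11:25, 12:25] → before → no.
W [15:50, 20:20] → overlapped-by → no.
Total: 1.

1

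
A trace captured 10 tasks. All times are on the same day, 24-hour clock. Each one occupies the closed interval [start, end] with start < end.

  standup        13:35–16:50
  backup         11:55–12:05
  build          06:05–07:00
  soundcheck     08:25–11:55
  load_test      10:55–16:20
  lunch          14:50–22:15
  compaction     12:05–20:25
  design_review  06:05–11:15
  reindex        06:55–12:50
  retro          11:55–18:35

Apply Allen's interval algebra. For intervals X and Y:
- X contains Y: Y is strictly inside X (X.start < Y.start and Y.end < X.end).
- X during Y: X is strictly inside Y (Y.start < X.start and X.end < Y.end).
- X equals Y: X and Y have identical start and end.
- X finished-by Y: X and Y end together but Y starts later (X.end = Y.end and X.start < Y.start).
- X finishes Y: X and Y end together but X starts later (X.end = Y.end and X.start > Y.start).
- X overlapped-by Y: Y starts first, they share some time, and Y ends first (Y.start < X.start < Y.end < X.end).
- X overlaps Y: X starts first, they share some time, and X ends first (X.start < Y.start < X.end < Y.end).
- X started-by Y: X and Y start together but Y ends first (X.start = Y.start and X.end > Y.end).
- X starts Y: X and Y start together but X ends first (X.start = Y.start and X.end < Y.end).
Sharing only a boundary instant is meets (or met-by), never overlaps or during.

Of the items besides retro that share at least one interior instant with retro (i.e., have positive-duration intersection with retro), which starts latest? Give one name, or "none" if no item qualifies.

Target retro = [11:55, 18:35].
backup [11:55, 12:05] → starts → candidate.
build [06:05, 07:00] → before → excluded.
compaction [12:05, 20:25] → overlapped-by → candidate.
design_review [06:05, 11:15] → before → excluded.
load_test [10:55, 16:20] → overlaps → candidate.
lunch [14:50, 22:15] → overlapped-by → candidate.
reindex [06:55, 12:50] → overlaps → candidate.
soundcheck [08:25, 11:55] → meets → excluded.
standup [13:35, 16:50] → during → candidate.
Among candidates, latest start is 14:50 → lunch.

lunch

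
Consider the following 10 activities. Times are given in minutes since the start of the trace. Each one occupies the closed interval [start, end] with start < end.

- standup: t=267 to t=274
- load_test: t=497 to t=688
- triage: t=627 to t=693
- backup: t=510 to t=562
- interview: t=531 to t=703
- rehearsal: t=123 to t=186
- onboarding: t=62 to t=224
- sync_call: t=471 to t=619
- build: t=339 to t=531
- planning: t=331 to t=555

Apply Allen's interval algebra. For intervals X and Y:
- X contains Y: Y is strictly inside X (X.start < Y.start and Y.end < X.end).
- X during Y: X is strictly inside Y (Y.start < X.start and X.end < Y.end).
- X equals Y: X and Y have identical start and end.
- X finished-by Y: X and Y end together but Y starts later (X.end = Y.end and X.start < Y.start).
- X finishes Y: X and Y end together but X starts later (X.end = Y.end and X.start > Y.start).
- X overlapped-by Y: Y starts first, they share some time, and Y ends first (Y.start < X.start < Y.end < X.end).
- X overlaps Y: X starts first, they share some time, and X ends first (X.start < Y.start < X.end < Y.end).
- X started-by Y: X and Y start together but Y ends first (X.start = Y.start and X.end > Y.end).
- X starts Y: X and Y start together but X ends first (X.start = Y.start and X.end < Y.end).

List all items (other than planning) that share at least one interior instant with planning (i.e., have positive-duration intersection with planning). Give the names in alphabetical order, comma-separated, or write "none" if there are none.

Target planning = [t=331, t=555].
backup [t=510, t=562] → overlapped-by → yes.
build [t=339, t=531] → during → yes.
interview [t=531, t=703] → overlapped-by → yes.
load_test [t=497, t=688] → overlapped-by → yes.
onboarding [t=62, t=224] → before → no.
rehearsal [t=123, t=186] → before → no.
standup [t=267, t=274] → before → no.
sync_call [t=471, t=619] → overlapped-by → yes.
triage [t=627, t=693] → after → no.
Result: backup, build, interview, load_test, sync_call.

backup, build, interview, load_test, sync_call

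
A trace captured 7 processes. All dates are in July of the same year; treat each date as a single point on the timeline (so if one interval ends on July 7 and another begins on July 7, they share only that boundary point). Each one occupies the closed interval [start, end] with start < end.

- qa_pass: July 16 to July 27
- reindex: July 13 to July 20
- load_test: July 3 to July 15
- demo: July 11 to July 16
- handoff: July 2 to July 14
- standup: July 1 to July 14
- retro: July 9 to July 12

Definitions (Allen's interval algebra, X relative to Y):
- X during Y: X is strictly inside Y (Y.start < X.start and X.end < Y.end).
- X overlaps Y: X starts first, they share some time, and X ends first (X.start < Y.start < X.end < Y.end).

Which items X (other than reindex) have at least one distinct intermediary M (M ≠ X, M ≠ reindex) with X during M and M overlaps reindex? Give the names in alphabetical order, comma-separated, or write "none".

retro

Target reindex = [July 13, July 20].
Intermediaries M with M overlaps reindex: demo, handoff, load_test, standup.
Via demo — items with X during demo: none.
Via handoff — items with X during handoff: retro.
Via load_test — items with X during load_test: retro.
Via standup — items with X during standup: retro.
Union: retro.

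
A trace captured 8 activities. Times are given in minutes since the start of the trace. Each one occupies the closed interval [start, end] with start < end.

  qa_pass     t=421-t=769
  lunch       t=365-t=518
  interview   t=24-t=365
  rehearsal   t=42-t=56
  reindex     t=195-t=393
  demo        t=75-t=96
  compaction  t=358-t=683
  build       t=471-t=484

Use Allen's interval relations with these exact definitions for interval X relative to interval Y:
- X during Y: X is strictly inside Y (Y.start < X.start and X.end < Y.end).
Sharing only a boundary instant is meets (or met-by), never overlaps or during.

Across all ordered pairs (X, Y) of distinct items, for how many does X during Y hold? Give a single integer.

Checking all 56 ordered pairs for relation 'during'; matching pairs in alphabetical order:
(build, compaction): build during compaction ✓
(build, lunch): build during lunch ✓
(build, qa_pass): build during qa_pass ✓
(demo, interview): demo during interview ✓
(lunch, compaction): lunch during compaction ✓
(rehearsal, interview): rehearsal during interview ✓
Count: 6.

6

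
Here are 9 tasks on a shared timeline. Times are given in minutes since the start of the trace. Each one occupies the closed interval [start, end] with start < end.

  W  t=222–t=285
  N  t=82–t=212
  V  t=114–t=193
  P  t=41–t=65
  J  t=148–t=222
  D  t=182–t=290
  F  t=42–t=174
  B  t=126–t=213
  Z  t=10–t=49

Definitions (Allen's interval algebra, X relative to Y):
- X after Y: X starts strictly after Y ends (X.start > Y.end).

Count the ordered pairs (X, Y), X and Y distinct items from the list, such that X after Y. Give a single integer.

Checking all 72 ordered pairs for relation 'after'; matching pairs in alphabetical order:
(B, P): B after P ✓
(B, Z): B after Z ✓
(D, F): D after F ✓
(D, P): D after P ✓
(D, Z): D after Z ✓
(J, P): J after P ✓
(J, Z): J after Z ✓
(N, P): N after P ✓
(N, Z): N after Z ✓
(V, P): V after P ✓
(V, Z): V after Z ✓
(W, B): W after B ✓
(W, F): W after F ✓
(W, N): W after N ✓
(W, P): W after P ✓
(W, V): W after V ✓
(W, Z): W after Z ✓
Count: 17.

17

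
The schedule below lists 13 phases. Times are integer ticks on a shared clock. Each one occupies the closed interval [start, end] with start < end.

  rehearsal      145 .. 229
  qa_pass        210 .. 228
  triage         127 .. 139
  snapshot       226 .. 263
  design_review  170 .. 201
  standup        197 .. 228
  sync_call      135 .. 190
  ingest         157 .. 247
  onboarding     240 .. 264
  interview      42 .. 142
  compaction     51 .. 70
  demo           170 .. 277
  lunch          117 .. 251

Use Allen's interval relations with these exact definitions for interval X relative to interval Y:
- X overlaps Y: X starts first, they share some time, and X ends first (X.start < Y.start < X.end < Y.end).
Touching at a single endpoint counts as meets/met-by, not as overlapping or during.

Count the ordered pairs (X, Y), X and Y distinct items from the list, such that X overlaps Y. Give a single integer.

Checking all 156 ordered pairs for relation 'overlaps'; matching pairs in alphabetical order:
(design_review, standup): design_review overlaps standup ✓
(ingest, demo): ingest overlaps demo ✓
(ingest, onboarding): ingest overlaps onboarding ✓
(ingest, snapshot): ingest overlaps snapshot ✓
(interview, lunch): interview overlaps lunch ✓
(interview, sync_call): interview overlaps sync_call ✓
(lunch, demo): lunch overlaps demo ✓
(lunch, onboarding): lunch overlaps onboarding ✓
(lunch, snapshot): lunch overlaps snapshot ✓
(qa_pass, snapshot): qa_pass overlaps snapshot ✓
(rehearsal, demo): rehearsal overlaps demo ✓
(rehearsal, ingest): rehearsal overlaps ingest ✓
(rehearsal, snapshot): rehearsal overlaps snapshot ✓
(snapshot, onboarding): snapshot overlaps onboarding ✓
(standup, snapshot): standup overlaps snapshot ✓
(sync_call, demo): sync_call overlaps demo ✓
(sync_call, design_review): sync_call overlaps design_review ✓
(sync_call, ingest): sync_call overlaps ingest ✓
(sync_call, rehearsal): sync_call overlaps rehearsal ✓
(triage, sync_call): triage overlaps sync_call ✓
Count: 20.

20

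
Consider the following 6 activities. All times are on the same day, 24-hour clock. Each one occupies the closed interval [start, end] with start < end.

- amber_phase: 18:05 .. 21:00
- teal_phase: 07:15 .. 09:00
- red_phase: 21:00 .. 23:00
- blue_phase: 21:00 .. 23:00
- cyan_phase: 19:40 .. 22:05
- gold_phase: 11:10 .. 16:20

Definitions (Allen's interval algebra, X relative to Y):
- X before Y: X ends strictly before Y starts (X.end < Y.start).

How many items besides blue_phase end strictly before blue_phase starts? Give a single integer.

Target blue_phase = [21:00, 23:00].
amber_phase [18:05, 21:00] → meets → no.
cyan_phase [19:40, 22:05] → overlaps → no.
gold_phase [11:10, 16:20] → before → counts.
red_phase [21:00, 23:00] → equals → no.
teal_phase [07:15, 09:00] → before → counts.
Total: 2.

2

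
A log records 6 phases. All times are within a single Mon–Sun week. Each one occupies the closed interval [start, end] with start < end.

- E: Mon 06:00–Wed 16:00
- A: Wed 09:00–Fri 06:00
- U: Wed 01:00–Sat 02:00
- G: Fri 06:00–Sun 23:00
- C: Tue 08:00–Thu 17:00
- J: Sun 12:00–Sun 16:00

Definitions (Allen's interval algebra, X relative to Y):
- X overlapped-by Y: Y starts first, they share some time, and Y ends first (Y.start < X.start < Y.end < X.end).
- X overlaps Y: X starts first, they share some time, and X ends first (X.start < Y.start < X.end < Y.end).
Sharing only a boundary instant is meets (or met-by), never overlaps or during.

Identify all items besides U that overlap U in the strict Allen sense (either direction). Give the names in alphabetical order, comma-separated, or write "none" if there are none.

Target U = [Wed 01:00, Sat 02:00].
A [Wed 09:00, Fri 06:00] → during → no.
C [Tue 08:00, Thu 17:00] → overlaps → yes.
E [Mon 06:00, Wed 16:00] → overlaps → yes.
G [Fri 06:00, Sun 23:00] → overlapped-by → yes.
J [Sun 12:00, Sun 16:00] → after → no.
Result: C, E, G.

C, E, G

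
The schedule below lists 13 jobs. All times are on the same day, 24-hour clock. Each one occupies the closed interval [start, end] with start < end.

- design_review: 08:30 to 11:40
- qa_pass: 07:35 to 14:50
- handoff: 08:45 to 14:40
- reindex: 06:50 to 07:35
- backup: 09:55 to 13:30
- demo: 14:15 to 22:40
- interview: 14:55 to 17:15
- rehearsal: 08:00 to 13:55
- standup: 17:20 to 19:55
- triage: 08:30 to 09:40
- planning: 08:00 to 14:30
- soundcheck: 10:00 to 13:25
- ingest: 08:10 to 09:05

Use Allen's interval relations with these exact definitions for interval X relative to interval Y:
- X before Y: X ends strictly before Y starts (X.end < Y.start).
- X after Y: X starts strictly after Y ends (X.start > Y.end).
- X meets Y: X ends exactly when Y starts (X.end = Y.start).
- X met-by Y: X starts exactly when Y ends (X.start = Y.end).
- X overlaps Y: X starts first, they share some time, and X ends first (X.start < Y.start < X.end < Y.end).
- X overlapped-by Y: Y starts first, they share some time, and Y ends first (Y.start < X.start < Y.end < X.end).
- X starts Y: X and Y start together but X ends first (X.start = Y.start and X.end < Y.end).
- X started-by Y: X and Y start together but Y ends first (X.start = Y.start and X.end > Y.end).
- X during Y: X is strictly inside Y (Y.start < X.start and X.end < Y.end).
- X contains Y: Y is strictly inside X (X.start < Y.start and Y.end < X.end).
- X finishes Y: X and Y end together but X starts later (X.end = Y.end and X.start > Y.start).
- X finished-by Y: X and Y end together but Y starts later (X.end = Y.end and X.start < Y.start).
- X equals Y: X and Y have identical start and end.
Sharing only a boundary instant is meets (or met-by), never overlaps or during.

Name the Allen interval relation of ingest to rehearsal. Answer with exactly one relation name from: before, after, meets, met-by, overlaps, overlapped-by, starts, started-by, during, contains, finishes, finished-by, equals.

during

ingest = [08:10, 09:05]; rehearsal = [08:00, 13:55].
Compare endpoints: ingest.start > rehearsal.start, ingest.start < rehearsal.end, ingest.end > rehearsal.start, ingest.end < rehearsal.end.
That pattern is 'during'.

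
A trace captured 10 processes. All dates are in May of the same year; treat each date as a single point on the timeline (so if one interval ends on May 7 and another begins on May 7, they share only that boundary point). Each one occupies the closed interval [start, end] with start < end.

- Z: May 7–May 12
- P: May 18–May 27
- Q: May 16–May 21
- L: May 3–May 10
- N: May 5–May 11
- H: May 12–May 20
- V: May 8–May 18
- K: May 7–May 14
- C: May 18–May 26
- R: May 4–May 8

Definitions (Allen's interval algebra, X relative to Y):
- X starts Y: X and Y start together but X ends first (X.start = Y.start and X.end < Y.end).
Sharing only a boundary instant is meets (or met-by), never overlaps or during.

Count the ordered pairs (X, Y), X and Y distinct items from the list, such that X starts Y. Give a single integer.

2

Checking all 90 ordered pairs for relation 'starts'; matching pairs in alphabetical order:
(C, P): C starts P ✓
(Z, K): Z starts K ✓
Count: 2.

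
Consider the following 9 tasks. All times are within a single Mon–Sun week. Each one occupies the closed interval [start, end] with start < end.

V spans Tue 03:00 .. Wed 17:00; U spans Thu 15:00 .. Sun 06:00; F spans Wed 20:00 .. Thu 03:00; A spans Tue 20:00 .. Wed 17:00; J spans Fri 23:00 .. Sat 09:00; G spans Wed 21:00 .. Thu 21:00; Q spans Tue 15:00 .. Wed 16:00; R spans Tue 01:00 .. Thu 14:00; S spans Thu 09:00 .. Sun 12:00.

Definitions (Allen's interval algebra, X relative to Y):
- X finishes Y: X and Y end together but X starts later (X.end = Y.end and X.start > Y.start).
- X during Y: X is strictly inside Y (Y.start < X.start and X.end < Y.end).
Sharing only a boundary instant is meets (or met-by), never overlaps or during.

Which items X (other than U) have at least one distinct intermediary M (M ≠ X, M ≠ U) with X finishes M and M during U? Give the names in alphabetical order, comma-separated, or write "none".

none

Target U = [Thu 15:00, Sun 06:00].
Intermediaries M with M during U: J.
Via J — items with X finishes J: none.
Union: none.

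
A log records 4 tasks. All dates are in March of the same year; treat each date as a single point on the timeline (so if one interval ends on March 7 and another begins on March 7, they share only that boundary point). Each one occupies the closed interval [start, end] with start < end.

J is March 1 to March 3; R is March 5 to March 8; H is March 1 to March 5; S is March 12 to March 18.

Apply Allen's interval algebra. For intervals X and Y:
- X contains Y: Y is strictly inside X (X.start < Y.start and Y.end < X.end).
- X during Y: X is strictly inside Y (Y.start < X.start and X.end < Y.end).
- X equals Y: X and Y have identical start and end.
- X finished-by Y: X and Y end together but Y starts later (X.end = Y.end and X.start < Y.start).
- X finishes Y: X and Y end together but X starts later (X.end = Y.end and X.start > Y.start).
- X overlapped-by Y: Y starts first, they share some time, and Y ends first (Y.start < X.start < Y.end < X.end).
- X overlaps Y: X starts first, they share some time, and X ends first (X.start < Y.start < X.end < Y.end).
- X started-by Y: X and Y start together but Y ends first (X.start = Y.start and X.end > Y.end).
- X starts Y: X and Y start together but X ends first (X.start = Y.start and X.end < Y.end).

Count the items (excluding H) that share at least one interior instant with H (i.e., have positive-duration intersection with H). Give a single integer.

Target H = [March 1, March 5].
J [March 1, March 3] → starts → counts.
R [March 5, March 8] → met-by → no.
S [March 12, March 18] → after → no.
Total: 1.

1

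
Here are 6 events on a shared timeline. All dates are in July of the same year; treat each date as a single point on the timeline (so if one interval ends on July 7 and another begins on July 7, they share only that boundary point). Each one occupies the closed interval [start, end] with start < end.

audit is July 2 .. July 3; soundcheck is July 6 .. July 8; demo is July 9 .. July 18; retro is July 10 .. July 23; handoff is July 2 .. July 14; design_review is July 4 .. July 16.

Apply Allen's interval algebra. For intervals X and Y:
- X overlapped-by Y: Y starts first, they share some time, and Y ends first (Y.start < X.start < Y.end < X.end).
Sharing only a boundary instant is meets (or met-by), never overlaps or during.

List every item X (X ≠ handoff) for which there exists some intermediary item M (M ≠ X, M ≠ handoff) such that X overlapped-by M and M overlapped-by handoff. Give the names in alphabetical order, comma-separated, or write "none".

demo, retro

Target handoff = [July 2, July 14].
Intermediaries M with M overlapped-by handoff: demo, design_review, retro.
Via demo — items with X overlapped-by demo: retro.
Via design_review — items with X overlapped-by design_review: demo, retro.
Via retro — items with X overlapped-by retro: none.
Union: demo, retro.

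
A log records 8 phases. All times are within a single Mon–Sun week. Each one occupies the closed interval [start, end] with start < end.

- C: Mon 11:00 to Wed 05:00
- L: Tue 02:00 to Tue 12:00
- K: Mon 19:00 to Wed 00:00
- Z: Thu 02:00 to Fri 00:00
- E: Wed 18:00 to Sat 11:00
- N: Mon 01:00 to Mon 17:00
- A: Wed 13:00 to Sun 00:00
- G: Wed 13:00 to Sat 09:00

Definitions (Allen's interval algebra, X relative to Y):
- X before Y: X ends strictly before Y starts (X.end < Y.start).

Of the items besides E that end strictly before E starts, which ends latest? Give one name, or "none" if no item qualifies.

C

Target E = [Wed 18:00, Sat 11:00].
A [Wed 13:00, Sun 00:00] → contains → excluded.
C [Mon 11:00, Wed 05:00] → before → candidate.
G [Wed 13:00, Sat 09:00] → overlaps → excluded.
K [Mon 19:00, Wed 00:00] → before → candidate.
L [Tue 02:00, Tue 12:00] → before → candidate.
N [Mon 01:00, Mon 17:00] → before → candidate.
Z [Thu 02:00, Fri 00:00] → during → excluded.
Among candidates, latest end is Wed 05:00 → C.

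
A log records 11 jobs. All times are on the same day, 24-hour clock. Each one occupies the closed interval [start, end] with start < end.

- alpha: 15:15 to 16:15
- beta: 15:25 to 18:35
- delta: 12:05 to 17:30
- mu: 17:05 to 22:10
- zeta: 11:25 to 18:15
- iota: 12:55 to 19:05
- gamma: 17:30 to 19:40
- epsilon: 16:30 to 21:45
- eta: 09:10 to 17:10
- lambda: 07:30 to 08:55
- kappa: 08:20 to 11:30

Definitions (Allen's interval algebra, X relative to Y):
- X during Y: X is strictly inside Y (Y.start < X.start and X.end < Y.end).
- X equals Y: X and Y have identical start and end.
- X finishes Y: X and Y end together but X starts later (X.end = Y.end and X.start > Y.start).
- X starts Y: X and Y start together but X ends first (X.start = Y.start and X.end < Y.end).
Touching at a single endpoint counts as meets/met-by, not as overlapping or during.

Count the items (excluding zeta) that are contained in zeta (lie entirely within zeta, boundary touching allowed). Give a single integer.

2

Target zeta = [11:25, 18:15].
alpha [15:15, 16:15] → during → counts.
beta [15:25, 18:35] → overlapped-by → no.
delta [12:05, 17:30] → during → counts.
epsilon [16:30, 21:45] → overlapped-by → no.
eta [09:10, 17:10] → overlaps → no.
gamma [17:30, 19:40] → overlapped-by → no.
iota [12:55, 19:05] → overlapped-by → no.
kappa [08:20, 11:30] → overlaps → no.
lambda [07:30, 08:55] → before → no.
mu [17:05, 22:10] → overlapped-by → no.
Total: 2.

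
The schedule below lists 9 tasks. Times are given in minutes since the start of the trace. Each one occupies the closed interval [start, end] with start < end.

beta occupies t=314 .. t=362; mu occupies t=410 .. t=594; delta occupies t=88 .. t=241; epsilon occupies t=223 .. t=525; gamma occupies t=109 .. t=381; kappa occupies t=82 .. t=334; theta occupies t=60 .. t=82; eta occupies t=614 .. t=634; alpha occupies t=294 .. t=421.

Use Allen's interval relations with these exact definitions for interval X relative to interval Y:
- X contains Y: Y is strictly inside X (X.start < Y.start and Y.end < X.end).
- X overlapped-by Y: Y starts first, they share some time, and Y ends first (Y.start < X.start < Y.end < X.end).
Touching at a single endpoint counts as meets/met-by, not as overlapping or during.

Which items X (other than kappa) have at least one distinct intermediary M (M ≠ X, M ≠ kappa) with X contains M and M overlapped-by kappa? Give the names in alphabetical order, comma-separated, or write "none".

alpha, epsilon, gamma

Target kappa = [t=82, t=334].
Intermediaries M with M overlapped-by kappa: alpha, beta, epsilon, gamma.
Via alpha — items with X contains alpha: epsilon.
Via beta — items with X contains beta: alpha, epsilon, gamma.
Via epsilon — items with X contains epsilon: none.
Via gamma — items with X contains gamma: none.
Union: alpha, epsilon, gamma.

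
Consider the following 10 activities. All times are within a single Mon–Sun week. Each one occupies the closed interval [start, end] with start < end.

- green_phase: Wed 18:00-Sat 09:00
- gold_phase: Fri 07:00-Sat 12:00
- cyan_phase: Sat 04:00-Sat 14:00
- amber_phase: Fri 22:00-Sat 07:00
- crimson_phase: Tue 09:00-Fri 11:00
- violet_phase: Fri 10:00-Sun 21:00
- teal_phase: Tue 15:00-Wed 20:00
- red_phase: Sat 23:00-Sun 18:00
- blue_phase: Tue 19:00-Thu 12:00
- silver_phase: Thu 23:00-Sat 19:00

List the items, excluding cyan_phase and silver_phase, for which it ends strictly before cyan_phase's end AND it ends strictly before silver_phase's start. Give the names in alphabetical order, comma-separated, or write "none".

blue_phase, teal_phase

Conditions: its end is strictly before cyan_phase's end (X.end < Sat 14:00) AND its end is strictly before silver_phase's start (X.end < Thu 23:00).
amber_phase: end Sat 07:00 < Sat 14:00? ✓; end Sat 07:00 < Thu 23:00? ✗ → no.
blue_phase: end Thu 12:00 < Sat 14:00? ✓; end Thu 12:00 < Thu 23:00? ✓ → yes.
crimson_phase: end Fri 11:00 < Sat 14:00? ✓; end Fri 11:00 < Thu 23:00? ✗ → no.
gold_phase: end Sat 12:00 < Sat 14:00? ✓; end Sat 12:00 < Thu 23:00? ✗ → no.
green_phase: end Sat 09:00 < Sat 14:00? ✓; end Sat 09:00 < Thu 23:00? ✗ → no.
red_phase: end Sun 18:00 < Sat 14:00? ✗; end Sun 18:00 < Thu 23:00? ✗ → no.
teal_phase: end Wed 20:00 < Sat 14:00? ✓; end Wed 20:00 < Thu 23:00? ✓ → yes.
violet_phase: end Sun 21:00 < Sat 14:00? ✗; end Sun 21:00 < Thu 23:00? ✗ → no.
Result: blue_phase, teal_phase.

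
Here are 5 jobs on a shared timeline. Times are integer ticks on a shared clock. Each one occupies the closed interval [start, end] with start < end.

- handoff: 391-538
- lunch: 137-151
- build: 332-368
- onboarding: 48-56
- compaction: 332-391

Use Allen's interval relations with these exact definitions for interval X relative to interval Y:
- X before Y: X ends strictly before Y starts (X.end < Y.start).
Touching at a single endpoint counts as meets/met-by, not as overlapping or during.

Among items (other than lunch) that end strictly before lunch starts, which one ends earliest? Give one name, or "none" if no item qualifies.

onboarding

Target lunch = [137, 151].
build [332, 368] → after → excluded.
compaction [332, 391] → after → excluded.
handoff [391, 538] → after → excluded.
onboarding [48, 56] → before → candidate.
Among candidates, earliest end is 56 → onboarding.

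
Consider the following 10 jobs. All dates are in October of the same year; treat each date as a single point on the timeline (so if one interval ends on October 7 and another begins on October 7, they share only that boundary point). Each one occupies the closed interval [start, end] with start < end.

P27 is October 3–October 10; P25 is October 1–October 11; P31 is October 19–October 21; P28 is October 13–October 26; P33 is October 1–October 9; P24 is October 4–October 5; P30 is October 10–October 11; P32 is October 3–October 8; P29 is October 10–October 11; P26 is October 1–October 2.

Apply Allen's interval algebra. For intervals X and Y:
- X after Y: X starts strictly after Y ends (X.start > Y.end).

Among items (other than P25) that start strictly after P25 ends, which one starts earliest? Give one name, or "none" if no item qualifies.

Target P25 = [October 1, October 11].
P24 [October 4, October 5] → during → excluded.
P26 [October 1, October 2] → starts → excluded.
P27 [October 3, October 10] → during → excluded.
P28 [October 13, October 26] → after → candidate.
P29 [October 10, October 11] → finishes → excluded.
P30 [October 10, October 11] → finishes → excluded.
P31 [October 19, October 21] → after → candidate.
P32 [October 3, October 8] → during → excluded.
P33 [October 1, October 9] → starts → excluded.
Among candidates, earliest start is October 13 → P28.

P28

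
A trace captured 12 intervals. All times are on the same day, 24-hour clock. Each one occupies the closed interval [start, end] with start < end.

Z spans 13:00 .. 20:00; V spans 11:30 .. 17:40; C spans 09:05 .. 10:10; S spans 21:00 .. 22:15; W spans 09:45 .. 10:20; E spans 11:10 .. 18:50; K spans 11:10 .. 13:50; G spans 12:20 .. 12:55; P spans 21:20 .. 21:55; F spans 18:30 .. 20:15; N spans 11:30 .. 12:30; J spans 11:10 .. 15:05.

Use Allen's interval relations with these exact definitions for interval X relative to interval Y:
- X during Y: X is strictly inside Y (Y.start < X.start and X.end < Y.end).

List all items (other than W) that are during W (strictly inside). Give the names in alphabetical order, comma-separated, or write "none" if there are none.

none

Target W = [09:45, 10:20].
C [09:05, 10:10] → overlaps → no.
E [11:10, 18:50] → after → no.
F [18:30, 20:15] → after → no.
G [12:20, 12:55] → after → no.
J [11:10, 15:05] → after → no.
K [11:10, 13:50] → after → no.
N [11:30, 12:30] → after → no.
P [21:20, 21:55] → after → no.
S [21:00, 22:15] → after → no.
V [11:30, 17:40] → after → no.
Z [13:00, 20:00] → after → no.
Result: none.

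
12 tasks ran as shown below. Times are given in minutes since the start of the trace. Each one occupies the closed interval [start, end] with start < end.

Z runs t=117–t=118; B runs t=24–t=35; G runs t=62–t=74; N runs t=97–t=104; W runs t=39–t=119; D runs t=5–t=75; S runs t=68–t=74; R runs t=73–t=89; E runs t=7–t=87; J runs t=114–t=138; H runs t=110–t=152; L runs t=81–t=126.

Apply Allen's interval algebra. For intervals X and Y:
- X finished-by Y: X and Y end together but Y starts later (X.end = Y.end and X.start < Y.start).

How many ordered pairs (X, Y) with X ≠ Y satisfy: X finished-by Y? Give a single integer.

Checking all 132 ordered pairs for relation 'finished-by'; matching pairs in alphabetical order:
(G, S): G finished-by S ✓
Count: 1.

1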